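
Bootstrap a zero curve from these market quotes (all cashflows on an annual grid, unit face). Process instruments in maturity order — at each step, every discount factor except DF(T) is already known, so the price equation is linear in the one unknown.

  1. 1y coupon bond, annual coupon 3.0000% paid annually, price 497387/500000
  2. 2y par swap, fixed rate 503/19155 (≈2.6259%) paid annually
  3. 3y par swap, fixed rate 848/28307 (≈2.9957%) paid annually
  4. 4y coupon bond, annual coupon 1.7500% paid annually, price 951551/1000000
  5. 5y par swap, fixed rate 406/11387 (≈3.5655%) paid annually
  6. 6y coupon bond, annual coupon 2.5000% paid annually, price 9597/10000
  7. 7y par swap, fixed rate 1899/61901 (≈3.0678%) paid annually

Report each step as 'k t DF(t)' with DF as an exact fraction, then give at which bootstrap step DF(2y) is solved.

step 1 [1y] bond c/1=3/100: DF=(497387/500000 − 3/100·(0))/(1+3/100) = 4829/5000 ≈ 0.965800
step 2 [2y] swap r/1=503/19155: DF=(1 − 503/19155·(0.965800))/(1+503/19155) = 9497/10000 ≈ 0.949700
step 3 [3y] swap r/1=848/28307: DF=(1 − 848/28307·(0.965800+0.949700))/(1+848/28307) = 572/625 ≈ 0.915200
step 4 [4y] bond c/1=7/400: DF=(951551/1000000 − 7/400·(0.965800+0.949700+0.915200))/(1+7/400) = 1773/2000 ≈ 0.886500
step 5 [5y] swap r/1=406/11387: DF=(1 − 406/11387·(0.965800+0.949700+0.915200+0.886500))/(1+406/11387) = 1047/1250 ≈ 0.837600
step 6 [6y] bond c/1=1/40: DF=(9597/10000 − 1/40·(0.965800+0.949700+0.915200+0.886500+0.837600))/(1+1/40) = 2063/2500 ≈ 0.825200
step 7 [7y] swap r/1=1899/61901: DF=(1 − 1899/61901·(0.965800+0.949700+0.915200+0.886500+0.837600+0.825200))/(1+1899/61901) = 8101/10000 ≈ 0.810100

1 1 4829/5000
2 2 9497/10000
3 3 572/625
4 4 1773/2000
5 5 1047/1250
6 6 2063/2500
7 7 8101/10000
DF(2y) is solved at step 2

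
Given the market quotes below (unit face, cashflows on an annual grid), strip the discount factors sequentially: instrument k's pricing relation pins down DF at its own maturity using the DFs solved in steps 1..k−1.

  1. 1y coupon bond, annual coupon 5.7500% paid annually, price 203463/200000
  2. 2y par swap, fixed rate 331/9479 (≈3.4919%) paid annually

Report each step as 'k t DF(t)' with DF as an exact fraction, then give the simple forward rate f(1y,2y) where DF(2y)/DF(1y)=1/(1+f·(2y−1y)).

step 1 [1y] bond c/1=23/400: DF=(203463/200000 − 23/400·(0))/(1+23/400) = 481/500 ≈ 0.962000
step 2 [2y] swap r/1=331/9479: DF=(1 − 331/9479·(0.962000))/(1+331/9479) = 4669/5000 ≈ 0.933800

1 1 481/500
2 2 4669/5000
f(1y,2y) = ((481/500)/(4669/5000) − 1)/(1) = 141/4669 ≈ 3.0199%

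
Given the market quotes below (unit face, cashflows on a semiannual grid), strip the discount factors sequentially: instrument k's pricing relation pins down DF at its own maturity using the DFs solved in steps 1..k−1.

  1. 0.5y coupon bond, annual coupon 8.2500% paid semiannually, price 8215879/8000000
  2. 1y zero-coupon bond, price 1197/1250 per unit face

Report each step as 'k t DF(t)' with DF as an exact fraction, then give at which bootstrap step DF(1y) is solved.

step 1 [0.5y] bond c/2=33/800: DF=(8215879/8000000 − 33/800·(0))/(1+33/800) = 9863/10000 ≈ 0.986300
step 2 [1y] zero: DF = P = 1197/1250 ≈ 0.957600

1 1/2 9863/10000
2 1 1197/1250
DF(1y) is solved at step 2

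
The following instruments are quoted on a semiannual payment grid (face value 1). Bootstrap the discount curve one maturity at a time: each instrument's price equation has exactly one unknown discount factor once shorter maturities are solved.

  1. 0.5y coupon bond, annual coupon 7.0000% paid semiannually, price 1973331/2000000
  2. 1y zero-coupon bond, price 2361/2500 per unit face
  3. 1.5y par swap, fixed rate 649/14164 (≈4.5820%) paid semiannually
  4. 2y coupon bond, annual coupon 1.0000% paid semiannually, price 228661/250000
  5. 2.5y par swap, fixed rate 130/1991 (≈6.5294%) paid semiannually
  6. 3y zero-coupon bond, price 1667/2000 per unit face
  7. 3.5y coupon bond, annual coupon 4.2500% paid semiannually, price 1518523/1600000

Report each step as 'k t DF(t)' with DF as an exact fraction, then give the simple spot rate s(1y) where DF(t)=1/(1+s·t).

1 1/2 9533/10000
2 1 2361/2500
3 3/2 9351/10000
4 2 112/125
5 5/2 1701/2000
6 3 1667/2000
7 7/2 8167/10000
s(1y) = (1/(2361/2500) − 1)/(1) = 139/2361 ≈ 5.8873%

step 1 [0.5y] bond c/2=7/200: DF=(1973331/2000000 − 7/200·(0))/(1+7/200) = 9533/10000 ≈ 0.953300
step 2 [1y] zero: DF = P = 2361/2500 ≈ 0.944400
step 3 [1.5y] swap r/2=649/28328: DF=(1 − 649/28328·(0.953300+0.944400))/(1+649/28328) = 9351/10000 ≈ 0.935100
step 4 [2y] bond c/2=1/200: DF=(228661/250000 − 1/200·(0.953300+0.944400+0.935100))/(1+1/200) = 112/125 ≈ 0.896000
step 5 [2.5y] swap r/2=65/1991: DF=(1 − 65/1991·(0.953300+0.944400+0.935100+0.896000))/(1+65/1991) = 1701/2000 ≈ 0.850500
step 6 [3y] zero: DF = P = 1667/2000 ≈ 0.833500
step 7 [3.5y] bond c/2=17/800: DF=(1518523/1600000 − 17/800·(0.953300+0.944400+0.935100+0.896000+0.850500+0.833500))/(1+17/800) = 8167/10000 ≈ 0.816700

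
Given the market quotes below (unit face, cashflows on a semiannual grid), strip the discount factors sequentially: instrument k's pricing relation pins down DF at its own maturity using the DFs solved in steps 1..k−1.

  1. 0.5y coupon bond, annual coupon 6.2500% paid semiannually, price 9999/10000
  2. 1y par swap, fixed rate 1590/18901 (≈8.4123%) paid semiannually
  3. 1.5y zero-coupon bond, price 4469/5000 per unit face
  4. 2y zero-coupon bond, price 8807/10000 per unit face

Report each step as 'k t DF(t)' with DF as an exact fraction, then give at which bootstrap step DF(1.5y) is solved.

step 1 [0.5y] bond c/2=1/32: DF=(9999/10000 − 1/32·(0))/(1+1/32) = 606/625 ≈ 0.969600
step 2 [1y] swap r/2=795/18901: DF=(1 − 795/18901·(0.969600))/(1+795/18901) = 1841/2000 ≈ 0.920500
step 3 [1.5y] zero: DF = P = 4469/5000 ≈ 0.893800
step 4 [2y] zero: DF = P = 8807/10000 ≈ 0.880700

1 1/2 606/625
2 1 1841/2000
3 3/2 4469/5000
4 2 8807/10000
DF(1.5y) is solved at step 3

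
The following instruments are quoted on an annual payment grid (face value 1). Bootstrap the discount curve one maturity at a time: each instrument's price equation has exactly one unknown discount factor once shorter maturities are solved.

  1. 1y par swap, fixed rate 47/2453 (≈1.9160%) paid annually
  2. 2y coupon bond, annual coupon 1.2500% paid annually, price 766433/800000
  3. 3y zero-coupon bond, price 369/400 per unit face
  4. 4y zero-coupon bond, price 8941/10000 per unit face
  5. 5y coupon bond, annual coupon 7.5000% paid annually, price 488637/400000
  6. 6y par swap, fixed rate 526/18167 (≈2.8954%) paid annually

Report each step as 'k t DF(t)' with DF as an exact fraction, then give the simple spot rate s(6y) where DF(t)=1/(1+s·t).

step 1 [1y] swap r/1=47/2453: DF=(1 − 47/2453·(0))/(1+47/2453) = 2453/2500 ≈ 0.981200
step 2 [2y] bond c/1=1/80: DF=(766433/800000 − 1/80·(0.981200))/(1+1/80) = 9341/10000 ≈ 0.934100
step 3 [3y] zero: DF = P = 369/400 ≈ 0.922500
step 4 [4y] zero: DF = P = 8941/10000 ≈ 0.894100
step 5 [5y] bond c/1=3/40: DF=(488637/400000 − 3/40·(0.981200+0.934100+0.922500+0.894100))/(1+3/40) = 219/250 ≈ 0.876000
step 6 [6y] swap r/1=526/18167: DF=(1 − 526/18167·(0.981200+0.934100+0.922500+0.894100+0.876000))/(1+526/18167) = 4211/5000 ≈ 0.842200

1 1 2453/2500
2 2 9341/10000
3 3 369/400
4 4 8941/10000
5 5 219/250
6 6 4211/5000
s(6y) = (1/(4211/5000) − 1)/(6) = 263/8422 ≈ 3.1228%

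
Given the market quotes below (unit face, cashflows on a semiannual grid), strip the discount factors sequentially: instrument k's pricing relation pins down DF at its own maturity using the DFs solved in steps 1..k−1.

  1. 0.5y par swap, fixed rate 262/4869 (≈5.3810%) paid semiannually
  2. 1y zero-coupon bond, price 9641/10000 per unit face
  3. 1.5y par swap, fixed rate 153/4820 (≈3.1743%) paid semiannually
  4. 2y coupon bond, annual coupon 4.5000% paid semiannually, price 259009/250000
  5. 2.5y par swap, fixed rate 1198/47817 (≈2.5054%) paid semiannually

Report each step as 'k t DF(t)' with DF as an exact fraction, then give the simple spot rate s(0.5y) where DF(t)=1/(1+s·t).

1 1/2 4869/5000
2 1 9641/10000
3 3/2 9541/10000
4 2 1187/1250
5 5/2 9401/10000
s(0.5y) = (1/(4869/5000) − 1)/(1/2) = 262/4869 ≈ 5.3810%

step 1 [0.5y] swap r/2=131/4869: DF=(1 − 131/4869·(0))/(1+131/4869) = 4869/5000 ≈ 0.973800
step 2 [1y] zero: DF = P = 9641/10000 ≈ 0.964100
step 3 [1.5y] swap r/2=153/9640: DF=(1 − 153/9640·(0.973800+0.964100))/(1+153/9640) = 9541/10000 ≈ 0.954100
step 4 [2y] bond c/2=9/400: DF=(259009/250000 − 9/400·(0.973800+0.964100+0.954100))/(1+9/400) = 1187/1250 ≈ 0.949600
step 5 [2.5y] swap r/2=599/47817: DF=(1 − 599/47817·(0.973800+0.964100+0.954100+0.949600))/(1+599/47817) = 9401/10000 ≈ 0.940100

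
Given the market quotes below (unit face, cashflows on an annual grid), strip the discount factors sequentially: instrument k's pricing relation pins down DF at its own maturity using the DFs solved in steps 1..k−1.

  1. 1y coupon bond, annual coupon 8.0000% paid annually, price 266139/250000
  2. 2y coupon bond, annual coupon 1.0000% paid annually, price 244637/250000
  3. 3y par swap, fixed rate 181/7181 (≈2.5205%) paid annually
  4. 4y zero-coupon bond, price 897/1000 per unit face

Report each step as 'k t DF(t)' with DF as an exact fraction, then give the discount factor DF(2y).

1 1 9857/10000
2 2 9591/10000
3 3 2319/2500
4 4 897/1000
DF(2y) = 9591/10000 ≈ 0.959100

step 1 [1y] bond c/1=2/25: DF=(266139/250000 − 2/25·(0))/(1+2/25) = 9857/10000 ≈ 0.985700
step 2 [2y] bond c/1=1/100: DF=(244637/250000 − 1/100·(0.985700))/(1+1/100) = 9591/10000 ≈ 0.959100
step 3 [3y] swap r/1=181/7181: DF=(1 − 181/7181·(0.985700+0.959100))/(1+181/7181) = 2319/2500 ≈ 0.927600
step 4 [4y] zero: DF = P = 897/1000 ≈ 0.897000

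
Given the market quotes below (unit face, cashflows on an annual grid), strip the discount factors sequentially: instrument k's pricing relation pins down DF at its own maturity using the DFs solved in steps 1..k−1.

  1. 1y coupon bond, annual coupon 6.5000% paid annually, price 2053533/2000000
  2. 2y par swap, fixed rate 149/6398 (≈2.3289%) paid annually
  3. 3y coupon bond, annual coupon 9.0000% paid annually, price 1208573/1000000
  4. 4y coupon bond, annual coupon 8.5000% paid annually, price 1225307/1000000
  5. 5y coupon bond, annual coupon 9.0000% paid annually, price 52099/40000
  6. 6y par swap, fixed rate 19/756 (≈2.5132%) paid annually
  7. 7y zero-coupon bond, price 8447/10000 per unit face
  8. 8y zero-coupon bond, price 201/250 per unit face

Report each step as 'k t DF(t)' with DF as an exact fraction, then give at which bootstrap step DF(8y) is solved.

1 1 9641/10000
2 2 9553/10000
3 3 9503/10000
4 4 1809/2000
5 5 8833/10000
6 6 8613/10000
7 7 8447/10000
8 8 201/250
DF(8y) is solved at step 8

step 1 [1y] bond c/1=13/200: DF=(2053533/2000000 − 13/200·(0))/(1+13/200) = 9641/10000 ≈ 0.964100
step 2 [2y] swap r/1=149/6398: DF=(1 − 149/6398·(0.964100))/(1+149/6398) = 9553/10000 ≈ 0.955300
step 3 [3y] bond c/1=9/100: DF=(1208573/1000000 − 9/100·(0.964100+0.955300))/(1+9/100) = 9503/10000 ≈ 0.950300
step 4 [4y] bond c/1=17/200: DF=(1225307/1000000 − 17/200·(0.964100+0.955300+0.950300))/(1+17/200) = 1809/2000 ≈ 0.904500
step 5 [5y] bond c/1=9/100: DF=(52099/40000 − 9/100·(0.964100+0.955300+0.950300+0.904500))/(1+9/100) = 8833/10000 ≈ 0.883300
step 6 [6y] swap r/1=19/756: DF=(1 − 19/756·(0.964100+0.955300+0.950300+0.904500+0.883300))/(1+19/756) = 8613/10000 ≈ 0.861300
step 7 [7y] zero: DF = P = 8447/10000 ≈ 0.844700
step 8 [8y] zero: DF = P = 201/250 ≈ 0.804000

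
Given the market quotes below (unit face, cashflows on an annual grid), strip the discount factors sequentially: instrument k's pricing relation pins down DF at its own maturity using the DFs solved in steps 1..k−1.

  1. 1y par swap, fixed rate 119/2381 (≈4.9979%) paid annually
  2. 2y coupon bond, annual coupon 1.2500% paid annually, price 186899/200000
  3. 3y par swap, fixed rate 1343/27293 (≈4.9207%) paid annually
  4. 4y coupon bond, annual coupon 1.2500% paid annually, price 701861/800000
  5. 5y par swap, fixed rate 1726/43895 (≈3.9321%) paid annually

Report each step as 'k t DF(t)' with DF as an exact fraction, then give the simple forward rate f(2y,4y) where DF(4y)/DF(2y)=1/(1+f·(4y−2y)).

1 1 2381/2500
2 2 1139/1250
3 3 8657/10000
4 4 1041/1250
5 5 4137/5000
f(2y,4y) = ((1139/1250)/(1041/1250) − 1)/(2) = 49/1041 ≈ 4.7070%

step 1 [1y] swap r/1=119/2381: DF=(1 − 119/2381·(0))/(1+119/2381) = 2381/2500 ≈ 0.952400
step 2 [2y] bond c/1=1/80: DF=(186899/200000 − 1/80·(0.952400))/(1+1/80) = 1139/1250 ≈ 0.911200
step 3 [3y] swap r/1=1343/27293: DF=(1 − 1343/27293·(0.952400+0.911200))/(1+1343/27293) = 8657/10000 ≈ 0.865700
step 4 [4y] bond c/1=1/80: DF=(701861/800000 − 1/80·(0.952400+0.911200+0.865700))/(1+1/80) = 1041/1250 ≈ 0.832800
step 5 [5y] swap r/1=1726/43895: DF=(1 − 1726/43895·(0.952400+0.911200+0.865700+0.832800))/(1+1726/43895) = 4137/5000 ≈ 0.827400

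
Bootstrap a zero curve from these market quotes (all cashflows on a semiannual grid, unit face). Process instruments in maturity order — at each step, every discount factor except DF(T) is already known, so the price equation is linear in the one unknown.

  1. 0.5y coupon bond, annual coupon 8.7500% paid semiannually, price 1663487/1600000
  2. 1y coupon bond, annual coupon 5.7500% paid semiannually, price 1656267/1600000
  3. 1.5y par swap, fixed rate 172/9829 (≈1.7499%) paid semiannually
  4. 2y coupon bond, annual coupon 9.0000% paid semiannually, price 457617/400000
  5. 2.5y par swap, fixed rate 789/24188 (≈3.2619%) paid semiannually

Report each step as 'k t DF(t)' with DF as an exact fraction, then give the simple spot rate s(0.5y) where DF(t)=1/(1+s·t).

1 1/2 9961/10000
2 1 1223/1250
3 3/2 4871/5000
4 2 4839/5000
5 5/2 9211/10000
s(0.5y) = (1/(9961/10000) − 1)/(1/2) = 78/9961 ≈ 0.7831%

step 1 [0.5y] bond c/2=7/160: DF=(1663487/1600000 − 7/160·(0))/(1+7/160) = 9961/10000 ≈ 0.996100
step 2 [1y] bond c/2=23/800: DF=(1656267/1600000 − 23/800·(0.996100))/(1+23/800) = 1223/1250 ≈ 0.978400
step 3 [1.5y] swap r/2=86/9829: DF=(1 − 86/9829·(0.996100+0.978400))/(1+86/9829) = 4871/5000 ≈ 0.974200
step 4 [2y] bond c/2=9/200: DF=(457617/400000 − 9/200·(0.996100+0.978400+0.974200))/(1+9/200) = 4839/5000 ≈ 0.967800
step 5 [2.5y] swap r/2=789/48376: DF=(1 − 789/48376·(0.996100+0.978400+0.974200+0.967800))/(1+789/48376) = 9211/10000 ≈ 0.921100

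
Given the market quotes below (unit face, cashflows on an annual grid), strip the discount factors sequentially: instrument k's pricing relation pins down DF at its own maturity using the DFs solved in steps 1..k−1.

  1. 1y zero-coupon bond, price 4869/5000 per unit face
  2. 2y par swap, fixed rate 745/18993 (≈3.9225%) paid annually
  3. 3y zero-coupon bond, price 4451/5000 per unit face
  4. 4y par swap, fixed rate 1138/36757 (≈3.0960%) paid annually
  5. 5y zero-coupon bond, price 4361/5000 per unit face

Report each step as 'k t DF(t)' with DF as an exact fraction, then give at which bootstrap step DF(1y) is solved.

step 1 [1y] zero: DF = P = 4869/5000 ≈ 0.973800
step 2 [2y] swap r/1=745/18993: DF=(1 − 745/18993·(0.973800))/(1+745/18993) = 1851/2000 ≈ 0.925500
step 3 [3y] zero: DF = P = 4451/5000 ≈ 0.890200
step 4 [4y] swap r/1=1138/36757: DF=(1 − 1138/36757·(0.973800+0.925500+0.890200))/(1+1138/36757) = 4431/5000 ≈ 0.886200
step 5 [5y] zero: DF = P = 4361/5000 ≈ 0.872200

1 1 4869/5000
2 2 1851/2000
3 3 4451/5000
4 4 4431/5000
5 5 4361/5000
DF(1y) is solved at step 1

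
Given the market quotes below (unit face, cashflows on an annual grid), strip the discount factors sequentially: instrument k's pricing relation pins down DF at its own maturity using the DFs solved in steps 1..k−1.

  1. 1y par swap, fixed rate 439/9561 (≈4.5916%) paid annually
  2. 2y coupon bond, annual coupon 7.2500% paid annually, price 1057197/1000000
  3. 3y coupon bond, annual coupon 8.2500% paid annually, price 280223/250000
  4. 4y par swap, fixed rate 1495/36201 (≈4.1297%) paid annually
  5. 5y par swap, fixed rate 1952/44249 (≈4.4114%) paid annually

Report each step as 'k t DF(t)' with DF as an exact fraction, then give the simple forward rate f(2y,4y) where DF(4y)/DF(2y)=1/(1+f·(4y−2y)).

1 1 9561/10000
2 2 9211/10000
3 3 2231/2500
4 4 1701/2000
5 5 503/625
f(2y,4y) = ((9211/10000)/(1701/2000) − 1)/(2) = 353/8505 ≈ 4.1505%

step 1 [1y] swap r/1=439/9561: DF=(1 − 439/9561·(0))/(1+439/9561) = 9561/10000 ≈ 0.956100
step 2 [2y] bond c/1=29/400: DF=(1057197/1000000 − 29/400·(0.956100))/(1+29/400) = 9211/10000 ≈ 0.921100
step 3 [3y] bond c/1=33/400: DF=(280223/250000 − 33/400·(0.956100+0.921100))/(1+33/400) = 2231/2500 ≈ 0.892400
step 4 [4y] swap r/1=1495/36201: DF=(1 − 1495/36201·(0.956100+0.921100+0.892400))/(1+1495/36201) = 1701/2000 ≈ 0.850500
step 5 [5y] swap r/1=1952/44249: DF=(1 − 1952/44249·(0.956100+0.921100+0.892400+0.850500))/(1+1952/44249) = 503/625 ≈ 0.804800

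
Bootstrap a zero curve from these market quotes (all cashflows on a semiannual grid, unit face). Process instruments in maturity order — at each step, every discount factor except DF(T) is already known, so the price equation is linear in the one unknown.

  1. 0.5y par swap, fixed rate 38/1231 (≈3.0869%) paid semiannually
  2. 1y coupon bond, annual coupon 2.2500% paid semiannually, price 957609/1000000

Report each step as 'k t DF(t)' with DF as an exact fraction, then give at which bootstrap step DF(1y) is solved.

step 1 [0.5y] swap r/2=19/1231: DF=(1 − 19/1231·(0))/(1+19/1231) = 1231/1250 ≈ 0.984800
step 2 [1y] bond c/2=9/800: DF=(957609/1000000 − 9/800·(0.984800))/(1+9/800) = 117/125 ≈ 0.936000

1 1/2 1231/1250
2 1 117/125
DF(1y) is solved at step 2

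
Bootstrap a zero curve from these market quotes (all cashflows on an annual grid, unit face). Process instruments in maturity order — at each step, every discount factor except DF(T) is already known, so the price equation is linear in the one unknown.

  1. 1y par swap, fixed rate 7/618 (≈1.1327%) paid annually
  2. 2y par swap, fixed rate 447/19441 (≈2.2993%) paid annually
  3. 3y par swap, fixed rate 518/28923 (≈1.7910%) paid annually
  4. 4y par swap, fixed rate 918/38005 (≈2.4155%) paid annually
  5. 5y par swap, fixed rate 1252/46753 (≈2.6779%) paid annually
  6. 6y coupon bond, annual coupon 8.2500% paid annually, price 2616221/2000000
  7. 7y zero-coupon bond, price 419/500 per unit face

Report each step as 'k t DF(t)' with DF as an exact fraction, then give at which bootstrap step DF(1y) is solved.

step 1 [1y] swap r/1=7/618: DF=(1 − 7/618·(0))/(1+7/618) = 618/625 ≈ 0.988800
step 2 [2y] swap r/1=447/19441: DF=(1 − 447/19441·(0.988800))/(1+447/19441) = 9553/10000 ≈ 0.955300
step 3 [3y] swap r/1=518/28923: DF=(1 − 518/28923·(0.988800+0.955300))/(1+518/28923) = 4741/5000 ≈ 0.948200
step 4 [4y] swap r/1=918/38005: DF=(1 − 918/38005·(0.988800+0.955300+0.948200))/(1+918/38005) = 4541/5000 ≈ 0.908200
step 5 [5y] swap r/1=1252/46753: DF=(1 − 1252/46753·(0.988800+0.955300+0.948200+0.908200))/(1+1252/46753) = 2187/2500 ≈ 0.874800
step 6 [6y] bond c/1=33/400: DF=(2616221/2000000 − 33/400·(0.988800+0.955300+0.948200+0.908200+0.874800))/(1+33/400) = 8521/10000 ≈ 0.852100
step 7 [7y] zero: DF = P = 419/500 ≈ 0.838000

1 1 618/625
2 2 9553/10000
3 3 4741/5000
4 4 4541/5000
5 5 2187/2500
6 6 8521/10000
7 7 419/500
DF(1y) is solved at step 1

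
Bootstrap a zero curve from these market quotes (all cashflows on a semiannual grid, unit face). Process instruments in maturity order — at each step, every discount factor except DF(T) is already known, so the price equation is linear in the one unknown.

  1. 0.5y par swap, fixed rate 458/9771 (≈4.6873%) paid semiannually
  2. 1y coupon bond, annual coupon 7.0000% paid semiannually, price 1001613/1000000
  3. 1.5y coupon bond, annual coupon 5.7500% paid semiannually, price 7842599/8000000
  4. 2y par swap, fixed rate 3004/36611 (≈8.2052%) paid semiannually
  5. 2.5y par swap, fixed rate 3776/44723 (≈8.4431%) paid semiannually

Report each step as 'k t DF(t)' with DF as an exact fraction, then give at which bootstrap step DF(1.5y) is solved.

step 1 [0.5y] swap r/2=229/9771: DF=(1 − 229/9771·(0))/(1+229/9771) = 9771/10000 ≈ 0.977100
step 2 [1y] bond c/2=7/200: DF=(1001613/1000000 − 7/200·(0.977100))/(1+7/200) = 9347/10000 ≈ 0.934700
step 3 [1.5y] bond c/2=23/800: DF=(7842599/8000000 − 23/800·(0.977100+0.934700))/(1+23/800) = 1799/2000 ≈ 0.899500
step 4 [2y] swap r/2=1502/36611: DF=(1 − 1502/36611·(0.977100+0.934700+0.899500))/(1+1502/36611) = 4249/5000 ≈ 0.849800
step 5 [2.5y] swap r/2=1888/44723: DF=(1 − 1888/44723·(0.977100+0.934700+0.899500+0.849800))/(1+1888/44723) = 507/625 ≈ 0.811200

1 1/2 9771/10000
2 1 9347/10000
3 3/2 1799/2000
4 2 4249/5000
5 5/2 507/625
DF(1.5y) is solved at step 3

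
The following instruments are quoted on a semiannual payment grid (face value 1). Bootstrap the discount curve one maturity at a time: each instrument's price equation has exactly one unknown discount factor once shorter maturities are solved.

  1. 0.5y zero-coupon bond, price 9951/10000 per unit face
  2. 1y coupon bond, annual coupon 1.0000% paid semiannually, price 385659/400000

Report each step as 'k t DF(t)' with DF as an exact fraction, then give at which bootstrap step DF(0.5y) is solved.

step 1 [0.5y] zero: DF = P = 9951/10000 ≈ 0.995100
step 2 [1y] bond c/2=1/200: DF=(385659/400000 − 1/200·(0.995100))/(1+1/200) = 1193/1250 ≈ 0.954400

1 1/2 9951/10000
2 1 1193/1250
DF(0.5y) is solved at step 1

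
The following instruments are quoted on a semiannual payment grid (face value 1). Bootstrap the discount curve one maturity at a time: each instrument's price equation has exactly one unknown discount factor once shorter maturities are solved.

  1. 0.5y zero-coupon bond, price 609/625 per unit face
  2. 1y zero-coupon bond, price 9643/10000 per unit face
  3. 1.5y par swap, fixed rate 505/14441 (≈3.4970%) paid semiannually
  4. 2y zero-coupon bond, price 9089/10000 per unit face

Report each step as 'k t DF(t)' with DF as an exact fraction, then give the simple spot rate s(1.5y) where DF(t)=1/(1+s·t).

1 1/2 609/625
2 1 9643/10000
3 3/2 1899/2000
4 2 9089/10000
s(1.5y) = (1/(1899/2000) − 1)/(3/2) = 202/5697 ≈ 3.5457%

step 1 [0.5y] zero: DF = P = 609/625 ≈ 0.974400
step 2 [1y] zero: DF = P = 9643/10000 ≈ 0.964300
step 3 [1.5y] swap r/2=505/28882: DF=(1 − 505/28882·(0.974400+0.964300))/(1+505/28882) = 1899/2000 ≈ 0.949500
step 4 [2y] zero: DF = P = 9089/10000 ≈ 0.908900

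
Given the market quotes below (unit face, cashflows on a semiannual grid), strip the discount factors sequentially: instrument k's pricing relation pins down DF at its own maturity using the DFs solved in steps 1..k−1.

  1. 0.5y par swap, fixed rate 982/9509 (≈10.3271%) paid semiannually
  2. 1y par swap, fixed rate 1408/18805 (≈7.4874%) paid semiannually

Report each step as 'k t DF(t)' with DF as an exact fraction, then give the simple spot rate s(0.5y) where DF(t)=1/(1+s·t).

step 1 [0.5y] swap r/2=491/9509: DF=(1 − 491/9509·(0))/(1+491/9509) = 9509/10000 ≈ 0.950900
step 2 [1y] swap r/2=704/18805: DF=(1 − 704/18805·(0.950900))/(1+704/18805) = 581/625 ≈ 0.929600

1 1/2 9509/10000
2 1 581/625
s(0.5y) = (1/(9509/10000) − 1)/(1/2) = 982/9509 ≈ 10.3271%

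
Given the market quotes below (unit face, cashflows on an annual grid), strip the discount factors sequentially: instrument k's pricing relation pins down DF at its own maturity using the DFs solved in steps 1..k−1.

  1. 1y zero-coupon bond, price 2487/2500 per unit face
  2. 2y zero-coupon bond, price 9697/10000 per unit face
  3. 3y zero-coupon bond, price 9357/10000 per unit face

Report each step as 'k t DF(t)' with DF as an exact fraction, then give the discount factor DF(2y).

step 1 [1y] zero: DF = P = 2487/2500 ≈ 0.994800
step 2 [2y] zero: DF = P = 9697/10000 ≈ 0.969700
step 3 [3y] zero: DF = P = 9357/10000 ≈ 0.935700

1 1 2487/2500
2 2 9697/10000
3 3 9357/10000
DF(2y) = 9697/10000 ≈ 0.969700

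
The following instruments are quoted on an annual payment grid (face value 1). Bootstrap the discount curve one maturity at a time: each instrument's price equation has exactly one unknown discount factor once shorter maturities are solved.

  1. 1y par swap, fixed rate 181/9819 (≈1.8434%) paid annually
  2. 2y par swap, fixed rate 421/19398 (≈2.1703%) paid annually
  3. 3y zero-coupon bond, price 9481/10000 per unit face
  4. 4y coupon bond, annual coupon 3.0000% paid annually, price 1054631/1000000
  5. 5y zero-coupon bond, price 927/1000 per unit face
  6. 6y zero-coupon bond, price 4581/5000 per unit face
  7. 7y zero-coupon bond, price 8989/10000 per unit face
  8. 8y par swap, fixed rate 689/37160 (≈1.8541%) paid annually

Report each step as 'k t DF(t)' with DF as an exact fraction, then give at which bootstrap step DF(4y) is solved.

step 1 [1y] swap r/1=181/9819: DF=(1 − 181/9819·(0))/(1+181/9819) = 9819/10000 ≈ 0.981900
step 2 [2y] swap r/1=421/19398: DF=(1 − 421/19398·(0.981900))/(1+421/19398) = 9579/10000 ≈ 0.957900
step 3 [3y] zero: DF = P = 9481/10000 ≈ 0.948100
step 4 [4y] bond c/1=3/100: DF=(1054631/1000000 − 3/100·(0.981900+0.957900+0.948100))/(1+3/100) = 4699/5000 ≈ 0.939800
step 5 [5y] zero: DF = P = 927/1000 ≈ 0.927000
step 6 [6y] zero: DF = P = 4581/5000 ≈ 0.916200
step 7 [7y] zero: DF = P = 8989/10000 ≈ 0.898900
step 8 [8y] swap r/1=689/37160: DF=(1 − 689/37160·(0.981900+0.957900+0.948100+0.939800+0.927000+0.916200+0.898900))/(1+689/37160) = 4311/5000 ≈ 0.862200

1 1 9819/10000
2 2 9579/10000
3 3 9481/10000
4 4 4699/5000
5 5 927/1000
6 6 4581/5000
7 7 8989/10000
8 8 4311/5000
DF(4y) is solved at step 4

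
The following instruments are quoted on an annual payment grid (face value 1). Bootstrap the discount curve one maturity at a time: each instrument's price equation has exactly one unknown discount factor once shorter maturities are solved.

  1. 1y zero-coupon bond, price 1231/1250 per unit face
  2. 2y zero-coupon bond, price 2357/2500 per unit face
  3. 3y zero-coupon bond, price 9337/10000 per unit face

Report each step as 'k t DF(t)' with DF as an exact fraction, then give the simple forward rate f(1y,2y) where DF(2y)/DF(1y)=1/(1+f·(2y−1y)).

step 1 [1y] zero: DF = P = 1231/1250 ≈ 0.984800
step 2 [2y] zero: DF = P = 2357/2500 ≈ 0.942800
step 3 [3y] zero: DF = P = 9337/10000 ≈ 0.933700

1 1 1231/1250
2 2 2357/2500
3 3 9337/10000
f(1y,2y) = ((1231/1250)/(2357/2500) − 1)/(1) = 105/2357 ≈ 4.4548%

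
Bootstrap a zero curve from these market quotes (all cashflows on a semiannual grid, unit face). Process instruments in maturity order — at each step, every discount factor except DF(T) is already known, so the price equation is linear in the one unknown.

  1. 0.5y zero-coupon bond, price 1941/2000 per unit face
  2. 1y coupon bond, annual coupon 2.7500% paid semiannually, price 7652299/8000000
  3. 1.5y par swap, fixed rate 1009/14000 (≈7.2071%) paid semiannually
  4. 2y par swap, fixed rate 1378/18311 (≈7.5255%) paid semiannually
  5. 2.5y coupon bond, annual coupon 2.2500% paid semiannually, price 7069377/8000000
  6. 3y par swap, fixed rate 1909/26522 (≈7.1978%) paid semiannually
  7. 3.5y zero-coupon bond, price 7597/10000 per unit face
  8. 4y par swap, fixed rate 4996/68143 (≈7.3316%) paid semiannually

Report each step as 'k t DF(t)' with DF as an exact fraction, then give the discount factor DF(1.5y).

step 1 [0.5y] zero: DF = P = 1941/2000 ≈ 0.970500
step 2 [1y] bond c/2=11/800: DF=(7652299/8000000 − 11/800·(0.970500))/(1+11/800) = 1163/1250 ≈ 0.930400
step 3 [1.5y] swap r/2=1009/28000: DF=(1 − 1009/28000·(0.970500+0.930400))/(1+1009/28000) = 8991/10000 ≈ 0.899100
step 4 [2y] swap r/2=689/18311: DF=(1 − 689/18311·(0.970500+0.930400+0.899100))/(1+689/18311) = 4311/5000 ≈ 0.862200
step 5 [2.5y] bond c/2=9/800: DF=(7069377/8000000 − 9/800·(0.970500+0.930400+0.899100+0.862200))/(1+9/800) = 8331/10000 ≈ 0.833100
step 6 [3y] swap r/2=1909/53044: DF=(1 − 1909/53044·(0.970500+0.930400+0.899100+0.862200+0.833100))/(1+1909/53044) = 8091/10000 ≈ 0.809100
step 7 [3.5y] zero: DF = P = 7597/10000 ≈ 0.759700
step 8 [4y] swap r/2=2498/68143: DF=(1 − 2498/68143·(0.970500+0.930400+0.899100+0.862200+0.833100+0.809100+0.759700))/(1+2498/68143) = 3751/5000 ≈ 0.750200

1 1/2 1941/2000
2 1 1163/1250
3 3/2 8991/10000
4 2 4311/5000
5 5/2 8331/10000
6 3 8091/10000
7 7/2 7597/10000
8 4 3751/5000
DF(1.5y) = 8991/10000 ≈ 0.899100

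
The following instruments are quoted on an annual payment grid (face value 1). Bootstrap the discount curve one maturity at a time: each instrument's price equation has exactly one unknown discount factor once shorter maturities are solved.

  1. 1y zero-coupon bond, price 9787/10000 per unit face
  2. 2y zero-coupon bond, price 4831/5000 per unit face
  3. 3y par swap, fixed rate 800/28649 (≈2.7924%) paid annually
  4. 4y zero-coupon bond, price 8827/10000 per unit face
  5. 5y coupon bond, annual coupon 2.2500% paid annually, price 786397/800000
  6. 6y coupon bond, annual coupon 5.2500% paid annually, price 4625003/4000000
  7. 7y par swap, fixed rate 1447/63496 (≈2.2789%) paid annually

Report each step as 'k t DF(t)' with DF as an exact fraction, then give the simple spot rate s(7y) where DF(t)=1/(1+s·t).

step 1 [1y] zero: DF = P = 9787/10000 ≈ 0.978700
step 2 [2y] zero: DF = P = 4831/5000 ≈ 0.966200
step 3 [3y] swap r/1=800/28649: DF=(1 − 800/28649·(0.978700+0.966200))/(1+800/28649) = 23/25 ≈ 0.920000
step 4 [4y] zero: DF = P = 8827/10000 ≈ 0.882700
step 5 [5y] bond c/1=9/400: DF=(786397/800000 − 9/400·(0.978700+0.966200+0.920000+0.882700))/(1+9/400) = 8789/10000 ≈ 0.878900
step 6 [6y] bond c/1=21/400: DF=(4625003/4000000 − 21/400·(0.978700+0.966200+0.920000+0.882700+0.878900))/(1+21/400) = 4339/5000 ≈ 0.867800
step 7 [7y] swap r/1=1447/63496: DF=(1 − 1447/63496·(0.978700+0.966200+0.920000+0.882700+0.878900+0.867800))/(1+1447/63496) = 8553/10000 ≈ 0.855300

1 1 9787/10000
2 2 4831/5000
3 3 23/25
4 4 8827/10000
5 5 8789/10000
6 6 4339/5000
7 7 8553/10000
s(7y) = (1/(8553/10000) − 1)/(7) = 1447/59871 ≈ 2.4169%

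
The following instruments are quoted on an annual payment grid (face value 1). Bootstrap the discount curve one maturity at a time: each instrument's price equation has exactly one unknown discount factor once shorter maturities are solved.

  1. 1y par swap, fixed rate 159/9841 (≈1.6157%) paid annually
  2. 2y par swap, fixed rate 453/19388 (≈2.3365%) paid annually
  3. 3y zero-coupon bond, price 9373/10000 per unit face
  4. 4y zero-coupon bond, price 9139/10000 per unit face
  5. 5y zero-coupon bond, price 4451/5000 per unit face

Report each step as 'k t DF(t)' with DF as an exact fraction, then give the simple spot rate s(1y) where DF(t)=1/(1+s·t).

1 1 9841/10000
2 2 9547/10000
3 3 9373/10000
4 4 9139/10000
5 5 4451/5000
s(1y) = (1/(9841/10000) − 1)/(1) = 159/9841 ≈ 1.6157%

step 1 [1y] swap r/1=159/9841: DF=(1 − 159/9841·(0))/(1+159/9841) = 9841/10000 ≈ 0.984100
step 2 [2y] swap r/1=453/19388: DF=(1 − 453/19388·(0.984100))/(1+453/19388) = 9547/10000 ≈ 0.954700
step 3 [3y] zero: DF = P = 9373/10000 ≈ 0.937300
step 4 [4y] zero: DF = P = 9139/10000 ≈ 0.913900
step 5 [5y] zero: DF = P = 4451/5000 ≈ 0.890200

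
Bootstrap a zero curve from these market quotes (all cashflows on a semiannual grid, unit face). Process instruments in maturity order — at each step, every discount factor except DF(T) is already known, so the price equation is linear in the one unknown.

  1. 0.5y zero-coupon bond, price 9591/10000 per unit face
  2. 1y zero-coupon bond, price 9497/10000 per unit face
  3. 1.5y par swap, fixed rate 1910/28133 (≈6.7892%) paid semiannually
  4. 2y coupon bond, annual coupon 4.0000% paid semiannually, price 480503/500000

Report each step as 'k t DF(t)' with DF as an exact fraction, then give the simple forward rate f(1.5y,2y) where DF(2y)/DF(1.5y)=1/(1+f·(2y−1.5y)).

1 1/2 9591/10000
2 1 9497/10000
3 3/2 1809/2000
4 2 887/1000
f(1.5y,2y) = ((1809/2000)/(887/1000) − 1)/(1/2) = 35/887 ≈ 3.9459%

step 1 [0.5y] zero: DF = P = 9591/10000 ≈ 0.959100
step 2 [1y] zero: DF = P = 9497/10000 ≈ 0.949700
step 3 [1.5y] swap r/2=955/28133: DF=(1 − 955/28133·(0.959100+0.949700))/(1+955/28133) = 1809/2000 ≈ 0.904500
step 4 [2y] bond c/2=1/50: DF=(480503/500000 − 1/50·(0.959100+0.949700+0.904500))/(1+1/50) = 887/1000 ≈ 0.887000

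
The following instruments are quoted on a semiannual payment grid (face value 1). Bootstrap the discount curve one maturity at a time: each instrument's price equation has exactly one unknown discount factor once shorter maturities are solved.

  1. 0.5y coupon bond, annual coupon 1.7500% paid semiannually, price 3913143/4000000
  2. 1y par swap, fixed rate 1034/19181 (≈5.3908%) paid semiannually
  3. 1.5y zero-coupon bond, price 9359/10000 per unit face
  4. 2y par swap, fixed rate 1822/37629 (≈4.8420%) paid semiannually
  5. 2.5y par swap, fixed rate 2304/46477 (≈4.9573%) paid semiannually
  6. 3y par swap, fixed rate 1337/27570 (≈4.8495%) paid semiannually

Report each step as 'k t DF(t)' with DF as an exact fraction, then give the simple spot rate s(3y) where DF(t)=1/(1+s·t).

step 1 [0.5y] bond c/2=7/800: DF=(3913143/4000000 − 7/800·(0))/(1+7/800) = 4849/5000 ≈ 0.969800
step 2 [1y] swap r/2=517/19181: DF=(1 − 517/19181·(0.969800))/(1+517/19181) = 9483/10000 ≈ 0.948300
step 3 [1.5y] zero: DF = P = 9359/10000 ≈ 0.935900
step 4 [2y] swap r/2=911/37629: DF=(1 − 911/37629·(0.969800+0.948300+0.935900))/(1+911/37629) = 9089/10000 ≈ 0.908900
step 5 [2.5y] swap r/2=1152/46477: DF=(1 − 1152/46477·(0.969800+0.948300+0.935900+0.908900))/(1+1152/46477) = 553/625 ≈ 0.884800
step 6 [3y] swap r/2=1337/55140: DF=(1 − 1337/55140·(0.969800+0.948300+0.935900+0.908900+0.884800))/(1+1337/55140) = 8663/10000 ≈ 0.866300

1 1/2 4849/5000
2 1 9483/10000
3 3/2 9359/10000
4 2 9089/10000
5 5/2 553/625
6 3 8663/10000
s(3y) = (1/(8663/10000) − 1)/(3) = 1337/25989 ≈ 5.1445%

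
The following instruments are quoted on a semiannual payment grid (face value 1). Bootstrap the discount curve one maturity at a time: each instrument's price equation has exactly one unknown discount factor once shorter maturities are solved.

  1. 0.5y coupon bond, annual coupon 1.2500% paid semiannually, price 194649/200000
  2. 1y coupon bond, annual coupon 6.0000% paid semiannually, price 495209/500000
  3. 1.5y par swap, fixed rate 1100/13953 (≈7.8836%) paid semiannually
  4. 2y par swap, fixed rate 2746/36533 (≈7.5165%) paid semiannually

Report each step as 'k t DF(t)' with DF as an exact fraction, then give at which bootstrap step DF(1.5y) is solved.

1 1/2 1209/1250
2 1 4667/5000
3 3/2 89/100
4 2 8627/10000
DF(1.5y) is solved at step 3

step 1 [0.5y] bond c/2=1/160: DF=(194649/200000 − 1/160·(0))/(1+1/160) = 1209/1250 ≈ 0.967200
step 2 [1y] bond c/2=3/100: DF=(495209/500000 − 3/100·(0.967200))/(1+3/100) = 4667/5000 ≈ 0.933400
step 3 [1.5y] swap r/2=550/13953: DF=(1 − 550/13953·(0.967200+0.933400))/(1+550/13953) = 89/100 ≈ 0.890000
step 4 [2y] swap r/2=1373/36533: DF=(1 − 1373/36533·(0.967200+0.933400+0.890000))/(1+1373/36533) = 8627/10000 ≈ 0.862700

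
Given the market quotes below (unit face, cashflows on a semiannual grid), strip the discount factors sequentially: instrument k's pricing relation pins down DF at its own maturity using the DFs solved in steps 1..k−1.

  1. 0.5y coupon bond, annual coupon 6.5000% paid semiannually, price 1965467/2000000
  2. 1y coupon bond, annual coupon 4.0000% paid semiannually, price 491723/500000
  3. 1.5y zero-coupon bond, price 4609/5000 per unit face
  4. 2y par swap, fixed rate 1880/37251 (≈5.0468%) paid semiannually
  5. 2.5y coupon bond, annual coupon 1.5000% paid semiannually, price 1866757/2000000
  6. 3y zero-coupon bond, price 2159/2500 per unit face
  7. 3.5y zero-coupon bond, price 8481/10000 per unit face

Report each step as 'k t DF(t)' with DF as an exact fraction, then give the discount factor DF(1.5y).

1 1/2 4759/5000
2 1 1891/2000
3 3/2 4609/5000
4 2 453/500
5 5/2 8987/10000
6 3 2159/2500
7 7/2 8481/10000
DF(1.5y) = 4609/5000 ≈ 0.921800

step 1 [0.5y] bond c/2=13/400: DF=(1965467/2000000 − 13/400·(0))/(1+13/400) = 4759/5000 ≈ 0.951800
step 2 [1y] bond c/2=1/50: DF=(491723/500000 − 1/50·(0.951800))/(1+1/50) = 1891/2000 ≈ 0.945500
step 3 [1.5y] zero: DF = P = 4609/5000 ≈ 0.921800
step 4 [2y] swap r/2=940/37251: DF=(1 − 940/37251·(0.951800+0.945500+0.921800))/(1+940/37251) = 453/500 ≈ 0.906000
step 5 [2.5y] bond c/2=3/400: DF=(1866757/2000000 − 3/400·(0.951800+0.945500+0.921800+0.906000))/(1+3/400) = 8987/10000 ≈ 0.898700
step 6 [3y] zero: DF = P = 2159/2500 ≈ 0.863600
step 7 [3.5y] zero: DF = P = 8481/10000 ≈ 0.848100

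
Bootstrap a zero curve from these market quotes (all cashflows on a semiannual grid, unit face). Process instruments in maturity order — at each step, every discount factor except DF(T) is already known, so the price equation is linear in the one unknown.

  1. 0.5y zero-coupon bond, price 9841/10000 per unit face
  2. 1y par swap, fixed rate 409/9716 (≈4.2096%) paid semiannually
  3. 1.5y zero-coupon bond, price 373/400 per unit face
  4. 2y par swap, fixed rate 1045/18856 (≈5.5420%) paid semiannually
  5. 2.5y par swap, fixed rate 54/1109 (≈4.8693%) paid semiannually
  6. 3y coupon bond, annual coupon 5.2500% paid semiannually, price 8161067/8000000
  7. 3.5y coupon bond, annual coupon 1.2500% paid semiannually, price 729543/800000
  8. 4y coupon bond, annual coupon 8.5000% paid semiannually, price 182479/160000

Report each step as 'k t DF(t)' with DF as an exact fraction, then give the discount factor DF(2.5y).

1 1/2 9841/10000
2 1 9591/10000
3 3/2 373/400
4 2 1791/2000
5 5/2 4433/5000
6 3 8749/10000
7 7/2 8719/10000
8 4 8329/10000
DF(2.5y) = 4433/5000 ≈ 0.886600

step 1 [0.5y] zero: DF = P = 9841/10000 ≈ 0.984100
step 2 [1y] swap r/2=409/19432: DF=(1 − 409/19432·(0.984100))/(1+409/19432) = 9591/10000 ≈ 0.959100
step 3 [1.5y] zero: DF = P = 373/400 ≈ 0.932500
step 4 [2y] swap r/2=1045/37712: DF=(1 − 1045/37712·(0.984100+0.959100+0.932500))/(1+1045/37712) = 1791/2000 ≈ 0.895500
step 5 [2.5y] swap r/2=27/1109: DF=(1 − 27/1109·(0.984100+0.959100+0.932500+0.895500))/(1+27/1109) = 4433/5000 ≈ 0.886600
step 6 [3y] bond c/2=21/800: DF=(8161067/8000000 − 21/800·(0.984100+0.959100+0.932500+0.895500+0.886600))/(1+21/800) = 8749/10000 ≈ 0.874900
step 7 [3.5y] bond c/2=1/160: DF=(729543/800000 − 1/160·(0.984100+0.959100+0.932500+0.895500+0.886600+0.874900))/(1+1/160) = 8719/10000 ≈ 0.871900
step 8 [4y] bond c/2=17/400: DF=(182479/160000 − 17/400·(0.984100+0.959100+0.932500+0.895500+0.886600+0.874900+0.871900))/(1+17/400) = 8329/10000 ≈ 0.832900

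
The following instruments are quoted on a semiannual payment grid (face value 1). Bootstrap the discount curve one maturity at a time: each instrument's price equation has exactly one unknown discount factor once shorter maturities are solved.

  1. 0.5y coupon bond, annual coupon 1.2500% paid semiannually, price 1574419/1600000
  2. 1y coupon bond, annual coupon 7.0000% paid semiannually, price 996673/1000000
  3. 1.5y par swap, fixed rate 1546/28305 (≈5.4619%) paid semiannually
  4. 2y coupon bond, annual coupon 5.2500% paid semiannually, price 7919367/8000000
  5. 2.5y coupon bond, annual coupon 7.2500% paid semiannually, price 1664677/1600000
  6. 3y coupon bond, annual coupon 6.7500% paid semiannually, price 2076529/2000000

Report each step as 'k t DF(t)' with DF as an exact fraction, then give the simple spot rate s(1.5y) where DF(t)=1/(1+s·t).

step 1 [0.5y] bond c/2=1/160: DF=(1574419/1600000 − 1/160·(0))/(1+1/160) = 9779/10000 ≈ 0.977900
step 2 [1y] bond c/2=7/200: DF=(996673/1000000 − 7/200·(0.977900))/(1+7/200) = 9299/10000 ≈ 0.929900
step 3 [1.5y] swap r/2=773/28305: DF=(1 − 773/28305·(0.977900+0.929900))/(1+773/28305) = 9227/10000 ≈ 0.922700
step 4 [2y] bond c/2=21/800: DF=(7919367/8000000 − 21/800·(0.977900+0.929900+0.922700))/(1+21/800) = 4461/5000 ≈ 0.892200
step 5 [2.5y] bond c/2=29/800: DF=(1664677/1600000 − 29/800·(0.977900+0.929900+0.922700+0.892200))/(1+29/800) = 4369/5000 ≈ 0.873800
step 6 [3y] bond c/2=27/800: DF=(2076529/2000000 − 27/800·(0.977900+0.929900+0.922700+0.892200+0.873800))/(1+27/800) = 8543/10000 ≈ 0.854300

1 1/2 9779/10000
2 1 9299/10000
3 3/2 9227/10000
4 2 4461/5000
5 5/2 4369/5000
6 3 8543/10000
s(1.5y) = (1/(9227/10000) − 1)/(3/2) = 1546/27681 ≈ 5.5851%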